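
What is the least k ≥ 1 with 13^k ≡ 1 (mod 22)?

10

The order of 13 must divide φ(22) = φ(2)·φ(11) = 1·10 = 10 = 2 · 5.
Divisors of 10: 1, 2, 5, 10.
Evaluate successive powers at the divisors of 10:
13^1 ≡ 13 (mod 22)
13^2 ≡ 15 (mod 22)
13^5 ≡ 21 (mod 22)
13^10 ≡ 1 (mod 22) ✓
So ord_22(13) = 10.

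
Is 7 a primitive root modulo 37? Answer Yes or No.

No

φ(37) = 37 − 1 = 36 = 2^2 · 3^2.
7 is a primitive root mod 37 iff 7^(φ(37)/q) ≢ 1 for every prime q | φ(37), i.e. q ∈ {2, 3}.
7^18 ≡ 1 (mod 37)  [q = 2: ≡ 1 ✗]
7^12 ≡ 10 (mod 37)  [q = 3: ≢ 1 ✓]
Since 7^18 ≡ 1, the order of 7 divides 18 < 36, so 7 is not a primitive root.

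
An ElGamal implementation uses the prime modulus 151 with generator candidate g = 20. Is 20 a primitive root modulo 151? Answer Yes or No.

No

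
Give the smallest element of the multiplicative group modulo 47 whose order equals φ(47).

5

φ(47) = 47 − 1 = 46 = 2 · 23.
Test candidates g = 2, 3, … against the prime factors q ∈ {2, 23} of φ(47): g is a generator iff g^(46/q) ≢ 1 for every such q.
g = 2: 2^23 ≡ 1 — hits 1, so not a primitive root.
g = 3: 3^23 ≡ 1 — hits 1, so not a primitive root.
g = 4: 4^23 ≡ 1 — hits 1, so not a primitive root.
g = 5: 5^23 ≡ 46; 5^2 ≡ 25 — none is 1, so 5 is a primitive root.
So 5 is the smallest generator of (Z/47Z)^×.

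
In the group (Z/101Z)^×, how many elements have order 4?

2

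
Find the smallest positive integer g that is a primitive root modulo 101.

φ(101) = 101 − 1 = 100 = 2^2 · 5^2.
g is a primitive root iff g^(100/q) ≢ 1 (mod 101) for each prime q ∈ {2, 5}.
g = 2: 2^50 ≡ 100; 2^20 ≡ 95 — none is 1, so 2 is a primitive root.
The smallest primitive root modulo 101 is 2.

2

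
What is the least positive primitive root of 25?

2

φ(25) = φ(5^2) = 5·(5−1) = 20 = 2^2 · 5.
g is a primitive root iff g^(20/q) ≢ 1 (mod 25) for each prime q ∈ {2, 5}.
g = 2: 2^10 ≡ 24; 2^4 ≡ 16 — none is 1, so 2 is a primitive root.
So 2 is the smallest generator of (Z/25Z)^×.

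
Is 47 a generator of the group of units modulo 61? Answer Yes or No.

No

φ(61) = 61 − 1 = 60 = 2^2 · 3 · 5.
An element g generates (Z/61Z)^× iff g^(60/q) ≢ 1 (mod 61) for each prime q ∈ {2, 3, 5}.
47^30 ≡ 1 (mod 61)  [q = 2: ≡ 1 ✗]
47^20 ≡ 13 (mod 61)  [q = 3: ≢ 1 ✓]
47^12 ≡ 1 (mod 61)  [q = 5: ≡ 1 ✗]
47^30 ≡ 1 shows ord(47) | 30, strictly less than φ(61); not a primitive root.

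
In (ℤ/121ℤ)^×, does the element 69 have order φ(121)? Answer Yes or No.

φ(121) = φ(11^2) = 11·(11−1) = 110 = 2 · 5 · 11.
Test 69^(110/q) mod 121 for each prime factor q of 110:
69^55 ≡ 1 (mod 121)  [q = 2: ≡ 1 ✗]
69^22 ≡ 9 (mod 121)  [q = 5: ≢ 1 ✓]
69^10 ≡ 100 (mod 121)  [q = 11: ≢ 1 ✓]
The check at q = 2 fails, so 69 generates a proper subgroup.

No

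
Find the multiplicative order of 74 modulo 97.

96

Since 74 ∈ (Z/97Z)^×, its order divides φ(97) = 97 − 1 = 96 = 2^5 · 3.
Divisors of 96: 1, 2, 3, 4, 6, 8, 12, 16, 24, 32, 48, 96.
Compute 74^d (mod 97) for the divisors d until we hit 1:
74^1 ≡ 74
74^2 ≡ 44
74^3 ≡ 55
74^4 ≡ 93
74^6 ≡ 18
74^8 ≡ 16
74^12 ≡ 33
74^16 ≡ 62
74^24 ≡ 22
74^32 ≡ 61
74^48 ≡ 96
74^96 ≡ 1
So ord_97(74) = 96.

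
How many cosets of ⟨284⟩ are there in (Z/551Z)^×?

36

The order of 284 must divide φ(551) = φ(19·29) = (19−1)·(29−1) = 18·28 = 504 = 2^3 · 3^2 · 7.
Divisors of 504: 1, 2, 3, 4, 6, 7, 8, 9, 12, 14, 18, 21, 24, 28, 36, 42, 56, 63, 72, 84, 126, 168, 252, 504.
Compute 284^d (mod 551) for the divisors d until we hit 1:
284^1 ≡ 284 (mod 551)
284^2 ≡ 210 (mod 551)
284^3 ≡ 132 (mod 551)
284^4 ≡ 20 (mod 551)
284^6 ≡ 343 (mod 551)
284^7 ≡ 436 (mod 551)
284^8 ≡ 400 (mod 551)
284^9 ≡ 94 (mod 551)
284^12 ≡ 286 (mod 551)
284^14 ≡ 1 (mod 551) ✓
The order of 284 is 14, so the subgroup it generates has 14 elements.
[(Z/551Z)^× : ⟨284⟩] = 504/14 = 36.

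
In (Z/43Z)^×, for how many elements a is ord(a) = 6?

2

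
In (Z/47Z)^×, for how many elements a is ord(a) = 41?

φ(47) = 47 − 1 = 46 = 2 · 23.
(Z/47Z)^× is cyclic (|G| = 46); a cyclic group of order m has exactly φ(d) elements of each order d | m, and none otherwise.
Since 41 ∤ 46, the count is 0.

0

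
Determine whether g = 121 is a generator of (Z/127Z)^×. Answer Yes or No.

No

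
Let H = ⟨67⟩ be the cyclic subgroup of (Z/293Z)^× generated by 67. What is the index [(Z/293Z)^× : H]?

By Lagrange's theorem, ord_293(67) divides φ(293) = 293 − 1 = 292 = 2^2 · 73.
Divisors of 292: 1, 2, 4, 73, 146, 292.
Compute 67^d (mod 293) for the divisors d until we hit 1:
67^1 ≡ 67
67^2 ≡ 94
67^4 ≡ 46
67^73 ≡ 292
67^146 ≡ 1
The order of 67 is 146, so the subgroup it generates has 146 elements.
The index is φ(293) / ord(67) = 292 / 146 = 2.

2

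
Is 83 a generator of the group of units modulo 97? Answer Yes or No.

Yes

φ(97) = 97 − 1 = 96 = 2^5 · 3.
It suffices to check that the order of 83 is not a proper divisor of 96: compute 83^(96/q) for q ∈ {2, 3}.
83^48 ≡ 96 (mod 97)  [q = 2: ≢ 1 ✓]
83^32 ≡ 61 (mod 97)  [q = 3: ≢ 1 ✓]
None equal 1, so ord_97(83) = 96: 83 is a primitive root.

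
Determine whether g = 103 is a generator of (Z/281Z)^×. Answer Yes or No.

φ(281) = 281 − 1 = 280 = 2^3 · 5 · 7.
Test 103^(280/q) mod 281 for each prime factor q of 280:
103^140 ≡ 280 (mod 281)  [q = 2: ≢ 1 ✓]
103^56 ≡ 232 (mod 281)  [q = 5: ≢ 1 ✓]
103^40 ≡ 249 (mod 281)  [q = 7: ≢ 1 ✓]
Every test exponent gives a nontrivial residue, hence 103 generates the full group.

Yes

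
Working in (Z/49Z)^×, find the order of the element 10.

The order of 10 must divide φ(49) = φ(7^2) = 7·(7−1) = 42 = 2 · 3 · 7.
Divisors of 42: 1, 2, 3, 6, 7, 14, 21, 42.
Evaluate successive powers at the divisors of 42:
10^1 ≡ 10 (mod 49)
10^2 ≡ 2 (mod 49)
10^3 ≡ 20 (mod 49)
10^6 ≡ 8 (mod 49)
10^7 ≡ 31 (mod 49)
10^14 ≡ 30 (mod 49)
10^21 ≡ 48 (mod 49)
10^42 ≡ 1 (mod 49) ✓
The smallest such exponent is 42, so the order of 10 is 42.

42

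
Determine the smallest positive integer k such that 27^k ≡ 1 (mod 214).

53

The order of 27 must divide φ(214) = φ(2)·φ(107) = 1·106 = 106 = 2 · 53.
Divisors of 106: 1, 2, 53, 106.
Compute 27^d (mod 214) for the divisors d until we hit 1:
27^1 ≡ 27
27^2 ≡ 87
27^53 ≡ 1
So ord_214(27) = 53.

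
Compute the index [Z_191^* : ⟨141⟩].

1

The order of 141 must divide φ(191) = 191 − 1 = 190 = 2 · 5 · 19.
Divisors of 190: 1, 2, 5, 10, 19, 38, 95, 190.
Compute 141^d (mod 191) for the divisors d until we hit 1:
141^1 ≡ 141
141^2 ≡ 17
141^5 ≡ 66
141^10 ≡ 154
141^19 ≡ 7
141^38 ≡ 49
141^95 ≡ 190
141^190 ≡ 1
So ord_191(141) = 190, hence |⟨141⟩| = 190.
Index = |(Z/191Z)^×| / |⟨141⟩| = 190 / 190 = 1.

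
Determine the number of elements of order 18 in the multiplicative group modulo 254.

6

φ(254) = φ(2)·φ(127) = 1·126 = 126 = 2 · 3^2 · 7.
(Z/254Z)^× is cyclic (|G| = 126); a cyclic group of order m has exactly φ(d) elements of each order d | m, and none otherwise.
18 = 2 · 3^2 divides 126, and φ(18) = 6.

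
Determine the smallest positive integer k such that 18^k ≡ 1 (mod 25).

4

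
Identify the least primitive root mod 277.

φ(277) = 277 − 1 = 276 = 2^2 · 3 · 23.
g is a primitive root iff g^(276/q) ≢ 1 (mod 277) for each prime q ∈ {2, 3, 23}.
g = 2: 2^138 ≡ 276; 2^92 ≡ 1 — hits 1, so not a primitive root.
g = 3: 3^138 ≡ 1 — hits 1, so not a primitive root.
g = 4: 4^138 ≡ 1 — hits 1, so not a primitive root.
g = 5: 5^138 ≡ 276; 5^92 ≡ 116; 5^12 ≡ 27 — none is 1, so 5 is a primitive root.
So 5 is the smallest generator of (Z/277Z)^×.

5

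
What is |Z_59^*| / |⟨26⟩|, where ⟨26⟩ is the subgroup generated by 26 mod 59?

2

ord(26) | φ(59) = 59 − 1 = 58 = 2 · 29.
Divisors of 58: 1, 2, 29, 58.
Test each divisor d:
26^1 ≡ 26 (mod 59)
26^2 ≡ 27 (mod 59)
26^29 ≡ 1 (mod 59) ✓
Thus |⟨26⟩| = ord(26) = 29.
[(Z/59Z)^× : ⟨26⟩] = 58/29 = 2.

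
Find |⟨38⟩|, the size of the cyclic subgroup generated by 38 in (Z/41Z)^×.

ord(38) | φ(41) = 41 − 1 = 40 = 2^3 · 5.
Divisors of 40: 1, 2, 4, 5, 8, 10, 20, 40.
Test each divisor d:
38^1 ≡ 38 (mod 41)
38^2 ≡ 9 (mod 41)
38^4 ≡ 40 (mod 41)
38^5 ≡ 3 (mod 41)
38^8 ≡ 1 (mod 41) ✓
Hence ord(38) = 8.

8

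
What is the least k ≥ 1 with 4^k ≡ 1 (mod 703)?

ord(4) | φ(703) = φ(19·37) = (19−1)·(37−1) = 18·36 = 648 = 2^3 · 3^4.
Divisors of 648: 1, 2, 3, 4, 6, 8, 9, 12, 18, 24, 27, 36, 54, 72, 81, 108, 162, 216, 324, 648.
Evaluate successive powers at the divisors of 648:
4^1 ≡ 4 (mod 703)
4^2 ≡ 16 (mod 703)
4^3 ≡ 64 (mod 703)
4^4 ≡ 256 (mod 703)
4^6 ≡ 581 (mod 703)
4^8 ≡ 157 (mod 703)
4^9 ≡ 628 (mod 703)
4^12 ≡ 121 (mod 703)
4^18 ≡ 1 (mod 703) ✓
The smallest such exponent is 18, so the order of 4 is 18.

18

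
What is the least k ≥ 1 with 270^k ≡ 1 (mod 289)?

Since 270 ∈ (Z/289Z)^×, its order divides φ(289) = φ(17^2) = 17·(17−1) = 272 = 2^4 · 17.
Divisors of 272: 1, 2, 4, 8, 16, 17, 34, 68, 136, 272.
Evaluate successive powers at the divisors of 272:
270^1 ≡ 270
270^2 ≡ 72
270^4 ≡ 271
270^8 ≡ 35
270^16 ≡ 69
270^17 ≡ 134
270^34 ≡ 38
270^68 ≡ 288
270^136 ≡ 1
Hence ord(270) = 136.

136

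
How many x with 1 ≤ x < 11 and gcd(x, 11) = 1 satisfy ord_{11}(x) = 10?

4

φ(11) = 11 − 1 = 10 = 2 · 5.
In a cyclic group of order 10, there are φ(d) elements of order d for each divisor d of 10, and zero for non-divisors.
10 = 2 · 5 divides 10, and φ(10) = 4.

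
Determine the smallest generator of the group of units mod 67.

2

φ(67) = 67 − 1 = 66 = 2 · 3 · 11.
g is a primitive root iff g^(66/q) ≢ 1 (mod 67) for each prime q ∈ {2, 3, 11}.
g = 2: 2^33 ≡ 66; 2^22 ≡ 37; 2^6 ≡ 64 — none is 1, so 2 is a primitive root.
So 2 is the smallest generator of (Z/67Z)^×.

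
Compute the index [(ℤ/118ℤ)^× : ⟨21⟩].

By Lagrange's theorem, ord_118(21) divides φ(118) = φ(2)·φ(59) = 1·58 = 58 = 2 · 29.
Divisors of 58: 1, 2, 29, 58.
Test each divisor d:
21^1 ≡ 21
21^2 ≡ 87
21^29 ≡ 1
Thus |⟨21⟩| = ord(21) = 29.
Index = |(Z/118Z)^×| / |⟨21⟩| = 58 / 29 = 2.

2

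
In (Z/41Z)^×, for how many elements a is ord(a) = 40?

φ(41) = 41 − 1 = 40 = 2^3 · 5.
Since (Z/41Z)^× is cyclic of order 40, the number of elements of order d is φ(d) when d | 40 and 0 otherwise.
40 = 2^3 · 5 divides 40, and φ(40) = 16.

16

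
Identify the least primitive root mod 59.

2

φ(59) = 59 − 1 = 58 = 2 · 29.
g is a primitive root iff g^(58/q) ≢ 1 (mod 59) for each prime q ∈ {2, 29}.
g = 2: 2^29 ≡ 58; 2^2 ≡ 4 — none is 1, so 2 is a primitive root.
Hence the least primitive root of 59 is 2.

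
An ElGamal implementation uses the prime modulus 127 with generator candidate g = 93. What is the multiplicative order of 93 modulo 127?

126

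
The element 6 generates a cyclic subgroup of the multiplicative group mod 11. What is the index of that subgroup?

1

By Lagrange's theorem, ord_11(6) divides φ(11) = 11 − 1 = 10 = 2 · 5.
Divisors of 10: 1, 2, 5, 10.
Evaluate successive powers at the divisors of 10:
6^1 ≡ 6
6^2 ≡ 3
6^5 ≡ 10
6^10 ≡ 1
The order of 6 is 10, so the subgroup it generates has 10 elements.
[(Z/11Z)^× : ⟨6⟩] = 10/10 = 1.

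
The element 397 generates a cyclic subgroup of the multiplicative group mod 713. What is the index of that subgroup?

20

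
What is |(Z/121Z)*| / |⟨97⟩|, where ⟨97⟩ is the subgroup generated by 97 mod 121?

2

ord(97) | φ(121) = φ(11^2) = 11·(11−1) = 110 = 2 · 5 · 11.
Divisors of 110: 1, 2, 5, 10, 11, 22, 55, 110.
Evaluate successive powers at the divisors of 110:
97^1 ≡ 97 (mod 121)
97^2 ≡ 92 (mod 121)
97^5 ≡ 23 (mod 121)
97^10 ≡ 45 (mod 121)
97^11 ≡ 9 (mod 121)
97^22 ≡ 81 (mod 121)
97^55 ≡ 1 (mod 121) ✓
Thus |⟨97⟩| = ord(97) = 55.
Index = |(Z/121Z)^×| / |⟨97⟩| = 110 / 55 = 2.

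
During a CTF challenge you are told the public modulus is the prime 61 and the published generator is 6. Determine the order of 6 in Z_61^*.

The order of 6 must divide φ(61) = 61 − 1 = 60 = 2^2 · 3 · 5.
Divisors of 60: 1, 2, 3, 4, 5, 6, 10, 12, 15, 20, 30, 60.
Test each divisor d:
6^1 ≡ 6 (mod 61)
6^2 ≡ 36 (mod 61)
6^3 ≡ 33 (mod 61)
6^4 ≡ 15 (mod 61)
6^5 ≡ 29 (mod 61)
6^6 ≡ 52 (mod 61)
6^10 ≡ 48 (mod 61)
6^12 ≡ 20 (mod 61)
6^15 ≡ 50 (mod 61)
6^20 ≡ 47 (mod 61)
6^30 ≡ 60 (mod 61)
6^60 ≡ 1 (mod 61) ✓
Hence ord(6) = 60.

60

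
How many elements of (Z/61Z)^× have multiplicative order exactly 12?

4

φ(61) = 61 − 1 = 60 = 2^2 · 3 · 5.
In a cyclic group of order 60, there are φ(d) elements of order d for each divisor d of 60, and zero for non-divisors.
12 = 2^2 · 3 divides 60, and φ(12) = 4.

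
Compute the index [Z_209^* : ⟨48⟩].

2

Since 48 ∈ (Z/209Z)^×, its order divides φ(209) = φ(11·19) = (11−1)·(19−1) = 10·18 = 180 = 2^2 · 3^2 · 5.
Divisors of 180: 1, 2, 3, 4, 5, 6, 9, 10, 12, 15, 18, 20, 30, 36, 45, 60, 90, 180.
Evaluate successive powers at the divisors of 180:
48^1 ≡ 48
48^2 ≡ 5
48^3 ≡ 31
48^4 ≡ 25
48^5 ≡ 155
48^6 ≡ 125
48^9 ≡ 113
48^10 ≡ 199
48^12 ≡ 159
48^15 ≡ 122
48^18 ≡ 20
48^20 ≡ 100
48^30 ≡ 45
48^36 ≡ 191
48^45 ≡ 56
48^60 ≡ 144
48^90 ≡ 1
The order of 48 is 90, so the subgroup it generates has 90 elements.
[(Z/209Z)^× : ⟨48⟩] = 180/90 = 2.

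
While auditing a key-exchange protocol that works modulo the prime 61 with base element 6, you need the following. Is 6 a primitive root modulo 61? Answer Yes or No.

Yes

φ(61) = 61 − 1 = 60 = 2^2 · 3 · 5.
It suffices to check that the order of 6 is not a proper divisor of 60: compute 6^(60/q) for q ∈ {2, 3, 5}.
6^30 ≡ 60 (mod 61)  [q = 2: ≢ 1 ✓]
6^20 ≡ 47 (mod 61)  [q = 3: ≢ 1 ✓]
6^12 ≡ 20 (mod 61)  [q = 5: ≢ 1 ✓]
All checks pass, so 6 has order 60 and is a primitive root modulo 61.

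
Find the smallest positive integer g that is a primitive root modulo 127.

3

φ(127) = 127 − 1 = 126 = 2 · 3^2 · 7.
Test candidates g = 2, 3, … against the prime factors q ∈ {2, 3, 7} of φ(127): g is a generator iff g^(126/q) ≢ 1 for every such q.
g = 2: 2^63 ≡ 1 — hits 1, so not a primitive root.
g = 3: 3^63 ≡ 126; 3^42 ≡ 107; 3^18 ≡ 4 — none is 1, so 3 is a primitive root.
So 3 is the smallest generator of (Z/127Z)^×.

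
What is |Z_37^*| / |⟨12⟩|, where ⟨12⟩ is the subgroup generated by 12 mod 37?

4

ord(12) | φ(37) = 37 − 1 = 36 = 2^2 · 3^2.
Divisors of 36: 1, 2, 3, 4, 6, 9, 12, 18, 36.
Test each divisor d:
12^1 ≡ 12 (mod 37)
12^2 ≡ 33 (mod 37)
12^3 ≡ 26 (mod 37)
12^4 ≡ 16 (mod 37)
12^6 ≡ 10 (mod 37)
12^9 ≡ 1 (mod 37) ✓
The order of 12 is 9, so the subgroup it generates has 9 elements.
[(Z/37Z)^× : ⟨12⟩] = 36/9 = 4.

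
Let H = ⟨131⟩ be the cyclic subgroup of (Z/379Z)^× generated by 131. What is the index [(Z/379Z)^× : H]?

1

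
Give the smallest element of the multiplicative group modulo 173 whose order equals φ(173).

2

φ(173) = 173 − 1 = 172 = 2^2 · 43.
Test candidates g = 2, 3, … against the prime factors q ∈ {2, 43} of φ(173): g is a generator iff g^(172/q) ≢ 1 for every such q.
g = 2: 2^86 ≡ 172; 2^4 ≡ 16 — none is 1, so 2 is a primitive root.
So 2 is the smallest generator of (Z/173Z)^×.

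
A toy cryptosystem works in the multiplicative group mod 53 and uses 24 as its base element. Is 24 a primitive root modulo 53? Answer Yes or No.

No

φ(53) = 53 − 1 = 52 = 2^2 · 13.
24 is a primitive root mod 53 iff 24^(φ(53)/q) ≢ 1 for every prime q | φ(53), i.e. q ∈ {2, 13}.
24^26 ≡ 1 (mod 53)  [q = 2: ≡ 1 ✗]
24^4 ≡ 49 (mod 53)  [q = 13: ≢ 1 ✓]
Since 24^26 ≡ 1, the order of 24 divides 26 < 52, so 24 is not a primitive root.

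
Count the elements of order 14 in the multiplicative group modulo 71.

6

φ(71) = 71 − 1 = 70 = 2 · 5 · 7.
In a cyclic group of order 70, there are φ(d) elements of order d for each divisor d of 70, and zero for non-divisors.
14 = 2 · 7 divides 70, and φ(14) = 6.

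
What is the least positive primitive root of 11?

φ(11) = 11 − 1 = 10 = 2 · 5.
Test candidates g = 2, 3, … against the prime factors q ∈ {2, 5} of φ(11): g is a generator iff g^(10/q) ≢ 1 for every such q.
g = 2: 2^5 ≡ 10; 2^2 ≡ 4 — none is 1, so 2 is a primitive root.
So 2 is the smallest generator of (Z/11Z)^×.

2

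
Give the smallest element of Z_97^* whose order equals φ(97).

5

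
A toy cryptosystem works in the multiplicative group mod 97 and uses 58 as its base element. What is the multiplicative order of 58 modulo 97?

Since 58 ∈ (Z/97Z)^×, its order divides φ(97) = 97 − 1 = 96 = 2^5 · 3.
Divisors of 96: 1, 2, 3, 4, 6, 8, 12, 16, 24, 32, 48, 96.
Test each divisor d:
58^1 ≡ 58 (mod 97)
58^2 ≡ 66 (mod 97)
58^3 ≡ 45 (mod 97)
58^4 ≡ 88 (mod 97)
58^6 ≡ 85 (mod 97)
58^8 ≡ 81 (mod 97)
58^12 ≡ 47 (mod 97)
58^16 ≡ 62 (mod 97)
58^24 ≡ 75 (mod 97)
58^32 ≡ 61 (mod 97)
58^48 ≡ 96 (mod 97)
58^96 ≡ 1 (mod 97) ✓
Therefore the multiplicative order of 58 modulo 97 is 96.

96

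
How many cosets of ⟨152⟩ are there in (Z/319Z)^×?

8

The order of 152 must divide φ(319) = φ(11·29) = (11−1)·(29−1) = 10·28 = 280 = 2^3 · 5 · 7.
Divisors of 280: 1, 2, 4, 5, 7, 8, 10, 14, 20, 28, 35, 40, 56, 70, 140, 280.
Compute 152^d (mod 319) for the divisors d until we hit 1:
152^1 ≡ 152
152^2 ≡ 136
152^4 ≡ 313
152^5 ≡ 45
152^7 ≡ 59
152^8 ≡ 36
152^10 ≡ 111
152^14 ≡ 291
152^20 ≡ 199
152^28 ≡ 146
152^35 ≡ 1
So ord_319(152) = 35, hence |⟨152⟩| = 35.
The index is φ(319) / ord(152) = 280 / 35 = 8.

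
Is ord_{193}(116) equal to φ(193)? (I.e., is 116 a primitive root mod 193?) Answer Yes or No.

φ(193) = 193 − 1 = 192 = 2^6 · 3.
It suffices to check that the order of 116 is not a proper divisor of 192: compute 116^(192/q) for q ∈ {2, 3}.
116^96 ≡ 192 (mod 193)  [q = 2: ≢ 1 ✓]
116^64 ≡ 108 (mod 193)  [q = 3: ≢ 1 ✓]
All checks pass, so 116 has order 192 and is a primitive root modulo 193.

Yes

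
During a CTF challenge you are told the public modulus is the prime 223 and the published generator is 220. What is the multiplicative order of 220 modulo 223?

111

The order of 220 must divide φ(223) = 223 − 1 = 222 = 2 · 3 · 37.
Divisors of 222: 1, 2, 3, 6, 37, 74, 111, 222.
Test each divisor d:
220^1 ≡ 220 (mod 223)
220^2 ≡ 9 (mod 223)
220^3 ≡ 196 (mod 223)
220^6 ≡ 60 (mod 223)
220^37 ≡ 39 (mod 223)
220^74 ≡ 183 (mod 223)
220^111 ≡ 1 (mod 223) ✓
The smallest such exponent is 111, so the order of 220 is 111.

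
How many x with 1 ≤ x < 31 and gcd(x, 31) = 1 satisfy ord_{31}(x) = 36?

0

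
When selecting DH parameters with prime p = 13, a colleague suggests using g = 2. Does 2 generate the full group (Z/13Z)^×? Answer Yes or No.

Yes

φ(13) = 13 − 1 = 12 = 2^2 · 3.
Test 2^(12/q) mod 13 for each prime factor q of 12:
2^6 ≡ 12 (mod 13)  [q = 2: ≢ 1 ✓]
2^4 ≡ 3 (mod 13)  [q = 3: ≢ 1 ✓]
All checks pass, so 2 has order 12 and is a primitive root modulo 13.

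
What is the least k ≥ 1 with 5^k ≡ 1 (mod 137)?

Since 5 ∈ (Z/137Z)^×, its order divides φ(137) = 137 − 1 = 136 = 2^3 · 17.
Divisors of 136: 1, 2, 4, 8, 17, 34, 68, 136.
Check 5^d mod 137 for each divisor in increasing order:
5^1 ≡ 5 (mod 137)
5^2 ≡ 25 (mod 137)
5^4 ≡ 77 (mod 137)
5^8 ≡ 38 (mod 137)
5^17 ≡ 96 (mod 137)
5^34 ≡ 37 (mod 137)
5^68 ≡ 136 (mod 137)
5^136 ≡ 1 (mod 137) ✓
Therefore the multiplicative order of 5 modulo 137 is 136.

136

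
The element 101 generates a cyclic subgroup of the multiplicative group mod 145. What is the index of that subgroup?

ord(101) | φ(145) = φ(5·29) = (5−1)·(29−1) = 4·28 = 112 = 2^4 · 7.
Divisors of 112: 1, 2, 4, 7, 8, 14, 16, 28, 56, 112.
Compute 101^d (mod 145) for the divisors d until we hit 1:
101^1 ≡ 101 (mod 145)
101^2 ≡ 51 (mod 145)
101^4 ≡ 136 (mod 145)
101^7 ≡ 41 (mod 145)
101^8 ≡ 81 (mod 145)
101^14 ≡ 86 (mod 145)
101^16 ≡ 36 (mod 145)
101^28 ≡ 1 (mod 145) ✓
So ord_145(101) = 28, hence |⟨101⟩| = 28.
Index = |(Z/145Z)^×| / |⟨101⟩| = 112 / 28 = 4.

4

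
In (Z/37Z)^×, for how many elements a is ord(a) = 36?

12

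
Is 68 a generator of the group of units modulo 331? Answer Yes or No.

φ(331) = 331 − 1 = 330 = 2 · 3 · 5 · 11.
68 is a primitive root mod 331 iff 68^(φ(331)/q) ≢ 1 for every prime q | φ(331), i.e. q ∈ {2, 3, 5, 11}.
68^165 ≡ 1 (mod 331)  [q = 2: ≡ 1 ✗]
68^110 ≡ 1 (mod 331)  [q = 3: ≡ 1 ✗]
68^66 ≡ 64 (mod 331)  [q = 5: ≢ 1 ✓]
68^30 ≡ 74 (mod 331)  [q = 11: ≢ 1 ✓]
68^165 ≡ 1 shows ord(68) | 165, strictly less than φ(331); not a primitive root.

No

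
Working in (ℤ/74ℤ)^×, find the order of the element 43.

4

The order of 43 must divide φ(74) = φ(2)·φ(37) = 1·36 = 36 = 2^2 · 3^2.
Divisors of 36: 1, 2, 3, 4, 6, 9, 12, 18, 36.
Compute 43^d (mod 74) for the divisors d until we hit 1:
43^1 ≡ 43 (mod 74)
43^2 ≡ 73 (mod 74)
43^3 ≡ 31 (mod 74)
43^4 ≡ 1 (mod 74) ✓
Hence ord(43) = 4.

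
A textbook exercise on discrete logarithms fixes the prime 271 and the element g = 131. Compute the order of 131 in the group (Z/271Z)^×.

54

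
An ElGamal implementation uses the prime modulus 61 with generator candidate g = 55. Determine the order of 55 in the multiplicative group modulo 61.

60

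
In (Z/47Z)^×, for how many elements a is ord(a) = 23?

22

φ(47) = 47 − 1 = 46 = 2 · 23.
Since (Z/47Z)^× is cyclic of order 46, the number of elements of order d is φ(d) when d | 46 and 0 otherwise.
23 | 46, and φ(23) = 23 − 1 = 22.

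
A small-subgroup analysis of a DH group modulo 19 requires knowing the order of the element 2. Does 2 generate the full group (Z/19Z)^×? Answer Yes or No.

φ(19) = 19 − 1 = 18 = 2 · 3^2.
It suffices to check that the order of 2 is not a proper divisor of 18: compute 2^(18/q) for q ∈ {2, 3}.
2^9 ≡ 18 (mod 19)  [q = 2: ≢ 1 ✓]
2^6 ≡ 7 (mod 19)  [q = 3: ≢ 1 ✓]
None equal 1, so ord_19(2) = 18: 2 is a primitive root.

Yes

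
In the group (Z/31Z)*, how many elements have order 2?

1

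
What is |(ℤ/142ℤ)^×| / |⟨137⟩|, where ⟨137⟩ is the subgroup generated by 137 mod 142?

7

ord(137) | φ(142) = φ(2)·φ(71) = 1·70 = 70 = 2 · 5 · 7.
Divisors of 70: 1, 2, 5, 7, 10, 14, 35, 70.
Test each divisor d:
137^1 ≡ 137 (mod 142)
137^2 ≡ 25 (mod 142)
137^5 ≡ 141 (mod 142)
137^7 ≡ 117 (mod 142)
137^10 ≡ 1 (mod 142) ✓
The order of 137 is 10, so the subgroup it generates has 10 elements.
The index is φ(142) / ord(137) = 70 / 10 = 7.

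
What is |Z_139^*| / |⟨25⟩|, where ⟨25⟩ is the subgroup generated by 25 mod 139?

The order of 25 must divide φ(139) = 139 − 1 = 138 = 2 · 3 · 23.
Divisors of 138: 1, 2, 3, 6, 23, 46, 69, 138.
Evaluate successive powers at the divisors of 138:
25^1 ≡ 25
25^2 ≡ 69
25^3 ≡ 57
25^6 ≡ 52
25^23 ≡ 42
25^46 ≡ 96
25^69 ≡ 1
The order of 25 is 69, so the subgroup it generates has 69 elements.
Index = |(Z/139Z)^×| / |⟨25⟩| = 138 / 69 = 2.

2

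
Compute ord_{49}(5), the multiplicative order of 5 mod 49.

42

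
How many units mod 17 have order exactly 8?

4

φ(17) = 17 − 1 = 16 = 2^4.
In a cyclic group of order 16, there are φ(d) elements of order d for each divisor d of 16, and zero for non-divisors.
8 = 2^3 divides 16, and φ(8) = 4.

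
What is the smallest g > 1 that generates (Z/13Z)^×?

2

φ(13) = 13 − 1 = 12 = 2^2 · 3.
g is a primitive root iff g^(12/q) ≢ 1 (mod 13) for each prime q ∈ {2, 3}.
g = 2: 2^6 ≡ 12; 2^4 ≡ 3 — none is 1, so 2 is a primitive root.
The smallest primitive root modulo 13 is 2.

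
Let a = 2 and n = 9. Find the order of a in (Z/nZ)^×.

6

ord(2) | φ(9) = φ(3^2) = 3·(3−1) = 6 = 2 · 3.
Divisors of 6: 1, 2, 3, 6.
Evaluate successive powers at the divisors of 6:
2^1 ≡ 2 (mod 9)
2^2 ≡ 4 (mod 9)
2^3 ≡ 8 (mod 9)
2^6 ≡ 1 (mod 9) ✓
The smallest such exponent is 6, so the order of 2 is 6.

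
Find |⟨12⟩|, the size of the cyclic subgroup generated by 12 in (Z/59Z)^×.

29

By Lagrange's theorem, ord_59(12) divides φ(59) = 59 − 1 = 58 = 2 · 29.
Divisors of 58: 1, 2, 29, 58.
Test each divisor d:
12^1 ≡ 12 (mod 59)
12^2 ≡ 26 (mod 59)
12^29 ≡ 1 (mod 59) ✓
The smallest such exponent is 29, so the order of 12 is 29.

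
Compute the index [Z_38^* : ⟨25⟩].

2

By Lagrange's theorem, ord_38(25) divides φ(38) = φ(2)·φ(19) = 1·18 = 18 = 2 · 3^2.
Divisors of 18: 1, 2, 3, 6, 9, 18.
Check 25^d mod 38 for each divisor in increasing order:
25^1 ≡ 25 (mod 38)
25^2 ≡ 17 (mod 38)
25^3 ≡ 7 (mod 38)
25^6 ≡ 11 (mod 38)
25^9 ≡ 1 (mod 38) ✓
The order of 25 is 9, so the subgroup it generates has 9 elements.
[(Z/38Z)^× : ⟨25⟩] = 18/9 = 2.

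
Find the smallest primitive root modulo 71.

7

φ(71) = 71 − 1 = 70 = 2 · 5 · 7.
Test candidates g = 2, 3, … against the prime factors q ∈ {2, 5, 7} of φ(71): g is a generator iff g^(70/q) ≢ 1 for every such q.
g = 2: 2^35 ≡ 1 — hits 1, so not a primitive root.
g = 3: 3^35 ≡ 1 — hits 1, so not a primitive root.
g = 4: 4^35 ≡ 1 — hits 1, so not a primitive root.
g = 5: 5^35 ≡ 1 — hits 1, so not a primitive root.
g = 6: 6^35 ≡ 1 — hits 1, so not a primitive root.
g = 7: 7^35 ≡ 70; 7^14 ≡ 54; 7^10 ≡ 45 — none is 1, so 7 is a primitive root.
The smallest primitive root modulo 71 is 7.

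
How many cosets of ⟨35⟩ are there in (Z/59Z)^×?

2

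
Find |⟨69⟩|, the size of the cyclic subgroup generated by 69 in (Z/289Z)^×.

17

ord(69) | φ(289) = φ(17^2) = 17·(17−1) = 272 = 2^4 · 17.
Divisors of 272: 1, 2, 4, 8, 16, 17, 34, 68, 136, 272.
Test each divisor d:
69^1 ≡ 69 (mod 289)
69^2 ≡ 137 (mod 289)
69^4 ≡ 273 (mod 289)
69^8 ≡ 256 (mod 289)
69^16 ≡ 222 (mod 289)
69^17 ≡ 1 (mod 289) ✓
The smallest such exponent is 17, so the order of 69 is 17.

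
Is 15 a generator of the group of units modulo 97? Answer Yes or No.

φ(97) = 97 − 1 = 96 = 2^5 · 3.
15 is a primitive root mod 97 iff 15^(φ(97)/q) ≢ 1 for every prime q | φ(97), i.e. q ∈ {2, 3}.
15^48 ≡ 96 (mod 97)  [q = 2: ≢ 1 ✓]
15^32 ≡ 61 (mod 97)  [q = 3: ≢ 1 ✓]
All checks pass, so 15 has order 96 and is a primitive root modulo 97.

Yes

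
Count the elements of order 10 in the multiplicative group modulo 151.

4

φ(151) = 151 − 1 = 150 = 2 · 3 · 5^2.
(Z/151Z)^× is cyclic (|G| = 150); a cyclic group of order m has exactly φ(d) elements of each order d | m, and none otherwise.
10 = 2 · 5 divides 150, and φ(10) = 4.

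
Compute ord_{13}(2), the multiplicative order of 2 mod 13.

The order of 2 must divide φ(13) = 13 − 1 = 12 = 2^2 · 3.
Divisors of 12: 1, 2, 3, 4, 6, 12.
Evaluate successive powers at the divisors of 12:
2^1 ≡ 2 (mod 13)
2^2 ≡ 4 (mod 13)
2^3 ≡ 8 (mod 13)
2^4 ≡ 3 (mod 13)
2^6 ≡ 12 (mod 13)
2^12 ≡ 1 (mod 13) ✓
The smallest such exponent is 12, so the order of 2 is 12.

12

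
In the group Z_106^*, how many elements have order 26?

12

φ(106) = φ(2)·φ(53) = 1·52 = 52 = 2^2 · 13.
In a cyclic group of order 52, there are φ(d) elements of order d for each divisor d of 52, and zero for non-divisors.
26 = 2 · 13 divides 52, and φ(26) = 12.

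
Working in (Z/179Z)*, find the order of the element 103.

By Lagrange's theorem, ord_179(103) divides φ(179) = 179 − 1 = 178 = 2 · 89.
Divisors of 178: 1, 2, 89, 178.
Check 103^d mod 179 for each divisor in increasing order:
103^1 ≡ 103 (mod 179)
103^2 ≡ 48 (mod 179)
103^89 ≡ 178 (mod 179)
103^178 ≡ 1 (mod 179) ✓
Hence ord(103) = 178.

178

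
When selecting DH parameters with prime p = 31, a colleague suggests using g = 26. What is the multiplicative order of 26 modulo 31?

6

By Lagrange's theorem, ord_31(26) divides φ(31) = 31 − 1 = 30 = 2 · 3 · 5.
Divisors of 30: 1, 2, 3, 5, 6, 10, 15, 30.
Evaluate successive powers at the divisors of 30:
26^1 ≡ 26 (mod 31)
26^2 ≡ 25 (mod 31)
26^3 ≡ 30 (mod 31)
26^5 ≡ 6 (mod 31)
26^6 ≡ 1 (mod 31) ✓
Hence ord(26) = 6.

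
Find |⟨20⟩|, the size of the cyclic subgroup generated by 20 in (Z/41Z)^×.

The order of 20 must divide φ(41) = 41 − 1 = 40 = 2^3 · 5.
Divisors of 40: 1, 2, 4, 5, 8, 10, 20, 40.
Check 20^d mod 41 for each divisor in increasing order:
20^1 ≡ 20 (mod 41)
20^2 ≡ 31 (mod 41)
20^4 ≡ 18 (mod 41)
20^5 ≡ 32 (mod 41)
20^8 ≡ 37 (mod 41)
20^10 ≡ 40 (mod 41)
20^20 ≡ 1 (mod 41) ✓
Hence ord(20) = 20.

20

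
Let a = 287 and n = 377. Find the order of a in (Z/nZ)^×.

The order of 287 must divide φ(377) = φ(13·29) = (13−1)·(29−1) = 12·28 = 336 = 2^4 · 3 · 7.
Divisors of 336: 1, 2, 3, 4, 6, 7, 8, 12, 14, 16, 21, 24, 28, 42, 48, 56, 84, 112, 168, 336.
Check 287^d mod 377 for each divisor in increasing order:
287^1 ≡ 287 (mod 377)
287^2 ≡ 183 (mod 377)
287^3 ≡ 118 (mod 377)
287^4 ≡ 313 (mod 377)
287^6 ≡ 352 (mod 377)
287^7 ≡ 365 (mod 377)
287^8 ≡ 326 (mod 377)
287^12 ≡ 248 (mod 377)
287^14 ≡ 144 (mod 377)
287^16 ≡ 339 (mod 377)
287^21 ≡ 157 (mod 377)
287^24 ≡ 53 (mod 377)
287^28 ≡ 1 (mod 377) ✓
So ord_377(287) = 28.

28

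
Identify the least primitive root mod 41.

6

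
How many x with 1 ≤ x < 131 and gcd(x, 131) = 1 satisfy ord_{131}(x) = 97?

φ(131) = 131 − 1 = 130 = 2 · 5 · 13.
In a cyclic group of order 130, there are φ(d) elements of order d for each divisor d of 130, and zero for non-divisors.
97 does not divide 130, so no element of (Z/131Z)^× has order 97.

0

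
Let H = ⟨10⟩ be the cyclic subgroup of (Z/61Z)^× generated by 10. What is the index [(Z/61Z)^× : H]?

1

The order of 10 must divide φ(61) = 61 − 1 = 60 = 2^2 · 3 · 5.
Divisors of 60: 1, 2, 3, 4, 5, 6, 10, 12, 15, 20, 30, 60.
Compute 10^d (mod 61) for the divisors d until we hit 1:
10^1 ≡ 10 (mod 61)
10^2 ≡ 39 (mod 61)
10^3 ≡ 24 (mod 61)
10^4 ≡ 57 (mod 61)
10^5 ≡ 21 (mod 61)
10^6 ≡ 27 (mod 61)
10^10 ≡ 14 (mod 61)
10^12 ≡ 58 (mod 61)
10^15 ≡ 50 (mod 61)
10^20 ≡ 13 (mod 61)
10^30 ≡ 60 (mod 61)
10^60 ≡ 1 (mod 61) ✓
The order of 10 is 60, so the subgroup it generates has 60 elements.
Index = |(Z/61Z)^×| / |⟨10⟩| = 60 / 60 = 1.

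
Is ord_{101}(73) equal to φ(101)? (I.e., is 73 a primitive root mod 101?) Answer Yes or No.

φ(101) = 101 − 1 = 100 = 2^2 · 5^2.
An element g generates (Z/101Z)^× iff g^(100/q) ≢ 1 (mod 101) for each prime q ∈ {2, 5}.
73^50 ≡ 100 (mod 101)  [q = 2: ≢ 1 ✓]
73^20 ≡ 95 (mod 101)  [q = 5: ≢ 1 ✓]
All checks pass, so 73 has order 100 and is a primitive root modulo 101.

Yes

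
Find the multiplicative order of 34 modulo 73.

72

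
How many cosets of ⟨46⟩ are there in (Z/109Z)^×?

ord(46) | φ(109) = 109 − 1 = 108 = 2^2 · 3^3.
Divisors of 108: 1, 2, 3, 4, 6, 9, 12, 18, 27, 36, 54, 108.
Evaluate successive powers at the divisors of 108:
46^1 ≡ 46
46^2 ≡ 45
46^3 ≡ 108
46^4 ≡ 63
46^6 ≡ 1
So ord_109(46) = 6, hence |⟨46⟩| = 6.
[(Z/109Z)^× : ⟨46⟩] = 108/6 = 18.

18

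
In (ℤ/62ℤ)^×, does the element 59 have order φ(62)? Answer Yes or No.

No

φ(62) = φ(2)·φ(31) = 1·30 = 30 = 2 · 3 · 5.
Test 59^(30/q) mod 62 for each prime factor q of 30:
59^15 ≡ 1 (mod 62)  [q = 2: ≡ 1 ✗]
59^10 ≡ 25 (mod 62)  [q = 3: ≢ 1 ✓]
59^6 ≡ 47 (mod 62)  [q = 5: ≢ 1 ✓]
The check at q = 2 fails, so 59 generates a proper subgroup.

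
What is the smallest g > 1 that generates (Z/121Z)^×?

φ(121) = φ(11^2) = 11·(11−1) = 110 = 2 · 5 · 11.
Test candidates g = 2, 3, … against the prime factors q ∈ {2, 5, 11} of φ(121): g is a generator iff g^(110/q) ≢ 1 for every such q.
g = 2: 2^55 ≡ 120; 2^22 ≡ 81; 2^10 ≡ 56 — none is 1, so 2 is a primitive root.
Hence the least primitive root of 121 is 2.

2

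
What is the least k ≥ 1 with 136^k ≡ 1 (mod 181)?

90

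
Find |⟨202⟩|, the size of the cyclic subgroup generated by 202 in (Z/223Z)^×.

By Lagrange's theorem, ord_223(202) divides φ(223) = 223 − 1 = 222 = 2 · 3 · 37.
Divisors of 222: 1, 2, 3, 6, 37, 74, 111, 222.
Check 202^d mod 223 for each divisor in increasing order:
202^1 ≡ 202 (mod 223)
202^2 ≡ 218 (mod 223)
202^3 ≡ 105 (mod 223)
202^6 ≡ 98 (mod 223)
202^37 ≡ 39 (mod 223)
202^74 ≡ 183 (mod 223)
202^111 ≡ 1 (mod 223) ✓
Therefore the multiplicative order of 202 modulo 223 is 111.

111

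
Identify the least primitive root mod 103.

5

φ(103) = 103 − 1 = 102 = 2 · 3 · 17.
Test candidates g = 2, 3, … against the prime factors q ∈ {2, 3, 17} of φ(103): g is a generator iff g^(102/q) ≢ 1 for every such q.
g = 2: 2^51 ≡ 1 — hits 1, so not a primitive root.
g = 3: 3^51 ≡ 102; 3^34 ≡ 1 — hits 1, so not a primitive root.
g = 4: 4^51 ≡ 1 — hits 1, so not a primitive root.
g = 5: 5^51 ≡ 102; 5^34 ≡ 56; 5^6 ≡ 72 — none is 1, so 5 is a primitive root.
Hence the least primitive root of 103 is 5.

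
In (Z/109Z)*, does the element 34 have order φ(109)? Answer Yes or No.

No

φ(109) = 109 − 1 = 108 = 2^2 · 3^3.
It suffices to check that the order of 34 is not a proper divisor of 108: compute 34^(108/q) for q ∈ {2, 3}.
34^54 ≡ 1 (mod 109)  [q = 2: ≡ 1 ✗]
34^36 ≡ 1 (mod 109)  [q = 3: ≡ 1 ✗]
The check at q = 2 fails, so 34 generates a proper subgroup.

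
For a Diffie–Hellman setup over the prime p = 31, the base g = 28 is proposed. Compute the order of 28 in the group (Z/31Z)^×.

15

By Lagrange's theorem, ord_31(28) divides φ(31) = 31 − 1 = 30 = 2 · 3 · 5.
Divisors of 30: 1, 2, 3, 5, 6, 10, 15, 30.
Compute 28^d (mod 31) for the divisors d until we hit 1:
28^1 ≡ 28 (mod 31)
28^2 ≡ 9 (mod 31)
28^3 ≡ 4 (mod 31)
28^5 ≡ 5 (mod 31)
28^6 ≡ 16 (mod 31)
28^10 ≡ 25 (mod 31)
28^15 ≡ 1 (mod 31) ✓
The smallest such exponent is 15, so the order of 28 is 15.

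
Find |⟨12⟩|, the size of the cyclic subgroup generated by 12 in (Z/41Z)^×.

40

The order of 12 must divide φ(41) = 41 − 1 = 40 = 2^3 · 5.
Divisors of 40: 1, 2, 4, 5, 8, 10, 20, 40.
Compute 12^d (mod 41) for the divisors d until we hit 1:
12^1 ≡ 12
12^2 ≡ 21
12^4 ≡ 31
12^5 ≡ 3
12^8 ≡ 18
12^10 ≡ 9
12^20 ≡ 40
12^40 ≡ 1
The smallest such exponent is 40, so the order of 12 is 40.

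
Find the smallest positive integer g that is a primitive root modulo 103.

φ(103) = 103 − 1 = 102 = 2 · 3 · 17.
g is a primitive root iff g^(102/q) ≢ 1 (mod 103) for each prime q ∈ {2, 3, 17}.
g = 2: 2^51 ≡ 1 — hits 1, so not a primitive root.
g = 3: 3^51 ≡ 102; 3^34 ≡ 1 — hits 1, so not a primitive root.
g = 4: 4^51 ≡ 1 — hits 1, so not a primitive root.
g = 5: 5^51 ≡ 102; 5^34 ≡ 56; 5^6 ≡ 72 — none is 1, so 5 is a primitive root.
So 5 is the smallest generator of (Z/103Z)^×.

5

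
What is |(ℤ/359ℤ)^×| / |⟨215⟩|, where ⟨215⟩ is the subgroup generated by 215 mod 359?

By Lagrange's theorem, ord_359(215) divides φ(359) = 359 − 1 = 358 = 2 · 179.
Divisors of 358: 1, 2, 179, 358.
Test each divisor d:
215^1 ≡ 215 (mod 359)
215^2 ≡ 273 (mod 359)
215^179 ≡ 358 (mod 359)
215^358 ≡ 1 (mod 359) ✓
So ord_359(215) = 358, hence |⟨215⟩| = 358.
[(Z/359Z)^× : ⟨215⟩] = 358/358 = 1.

1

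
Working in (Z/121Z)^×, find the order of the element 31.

The order of 31 must divide φ(121) = φ(11^2) = 11·(11−1) = 110 = 2 · 5 · 11.
Divisors of 110: 1, 2, 5, 10, 11, 22, 55, 110.
Compute 31^d (mod 121) for the divisors d until we hit 1:
31^1 ≡ 31 (mod 121)
31^2 ≡ 114 (mod 121)
31^5 ≡ 67 (mod 121)
31^10 ≡ 12 (mod 121)
31^11 ≡ 9 (mod 121)
31^22 ≡ 81 (mod 121)
31^55 ≡ 1 (mod 121) ✓
So ord_121(31) = 55.

55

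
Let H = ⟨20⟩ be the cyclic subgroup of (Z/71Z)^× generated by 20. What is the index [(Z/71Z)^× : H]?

Since 20 ∈ (Z/71Z)^×, its order divides φ(71) = 71 − 1 = 70 = 2 · 5 · 7.
Divisors of 70: 1, 2, 5, 7, 10, 14, 35, 70.
Compute 20^d (mod 71) for the divisors d until we hit 1:
20^1 ≡ 20
20^2 ≡ 45
20^5 ≡ 30
20^7 ≡ 1
Thus |⟨20⟩| = ord(20) = 7.
[(Z/71Z)^× : ⟨20⟩] = 70/7 = 10.

10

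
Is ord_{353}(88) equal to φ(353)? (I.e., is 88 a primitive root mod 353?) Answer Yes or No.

No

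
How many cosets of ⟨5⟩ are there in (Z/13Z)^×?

3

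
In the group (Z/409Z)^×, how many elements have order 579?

0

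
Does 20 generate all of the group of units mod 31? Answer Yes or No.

φ(31) = 31 − 1 = 30 = 2 · 3 · 5.
It suffices to check that the order of 20 is not a proper divisor of 30: compute 20^(30/q) for q ∈ {2, 3, 5}.
20^15 ≡ 1 (mod 31)  [q = 2: ≡ 1 ✗]
20^10 ≡ 5 (mod 31)  [q = 3: ≢ 1 ✓]
20^6 ≡ 4 (mod 31)  [q = 5: ≢ 1 ✓]
20^15 ≡ 1 shows ord(20) | 15, strictly less than φ(31); not a primitive root.

No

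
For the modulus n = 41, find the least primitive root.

6

φ(41) = 41 − 1 = 40 = 2^3 · 5.
g is a primitive root iff g^(40/q) ≢ 1 (mod 41) for each prime q ∈ {2, 5}.
g = 2: 2^20 ≡ 1 — hits 1, so not a primitive root.
g = 3: 3^20 ≡ 40; 3^8 ≡ 1 — hits 1, so not a primitive root.
g = 4: 4^20 ≡ 1 — hits 1, so not a primitive root.
g = 5: 5^20 ≡ 1 — hits 1, so not a primitive root.
g = 6: 6^20 ≡ 40; 6^8 ≡ 10 — none is 1, so 6 is a primitive root.
So 6 is the smallest generator of (Z/41Z)^×.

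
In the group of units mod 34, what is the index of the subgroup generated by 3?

1

By Lagrange's theorem, ord_34(3) divides φ(34) = φ(2)·φ(17) = 1·16 = 16 = 2^4.
Divisors of 16: 1, 2, 4, 8, 16.
Evaluate successive powers at the divisors of 16:
3^1 ≡ 3 (mod 34)
3^2 ≡ 9 (mod 34)
3^4 ≡ 13 (mod 34)
3^8 ≡ 33 (mod 34)
3^16 ≡ 1 (mod 34) ✓
The order of 3 is 16, so the subgroup it generates has 16 elements.
The index is φ(34) / ord(3) = 16 / 16 = 1.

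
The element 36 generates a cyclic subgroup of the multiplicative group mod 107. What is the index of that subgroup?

Since 36 ∈ (Z/107Z)^×, its order divides φ(107) = 107 − 1 = 106 = 2 · 53.
Divisors of 106: 1, 2, 53, 106.
Evaluate successive powers at the divisors of 106:
36^1 ≡ 36 (mod 107)
36^2 ≡ 12 (mod 107)
36^53 ≡ 1 (mod 107) ✓
The order of 36 is 53, so the subgroup it generates has 53 elements.
[(Z/107Z)^× : ⟨36⟩] = 106/53 = 2.

2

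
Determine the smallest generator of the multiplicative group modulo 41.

φ(41) = 41 − 1 = 40 = 2^3 · 5.
g is a primitive root iff g^(40/q) ≢ 1 (mod 41) for each prime q ∈ {2, 5}.
g = 2: 2^20 ≡ 1 — hits 1, so not a primitive root.
g = 3: 3^20 ≡ 40; 3^8 ≡ 1 — hits 1, so not a primitive root.
g = 4: 4^20 ≡ 1 — hits 1, so not a primitive root.
g = 5: 5^20 ≡ 1 — hits 1, so not a primitive root.
g = 6: 6^20 ≡ 40; 6^8 ≡ 10 — none is 1, so 6 is a primitive root.
So 6 is the smallest generator of (Z/41Z)^×.

6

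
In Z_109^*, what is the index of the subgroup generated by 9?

4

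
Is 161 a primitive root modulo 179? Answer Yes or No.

No

φ(179) = 179 − 1 = 178 = 2 · 89.
It suffices to check that the order of 161 is not a proper divisor of 178: compute 161^(178/q) for q ∈ {2, 89}.
161^89 ≡ 1 (mod 179)  [q = 2: ≡ 1 ✗]
161^2 ≡ 145 (mod 179)  [q = 89: ≢ 1 ✓]
The check at q = 2 fails, so 161 generates a proper subgroup.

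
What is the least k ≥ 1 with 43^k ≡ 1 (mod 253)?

Since 43 ∈ (Z/253Z)^×, its order divides φ(253) = φ(11·23) = (11−1)·(23−1) = 10·22 = 220 = 2^2 · 5 · 11.
Divisors of 220: 1, 2, 4, 5, 10, 11, 20, 22, 44, 55, 110, 220.
Test each divisor d:
43^1 ≡ 43 (mod 253)
43^2 ≡ 78 (mod 253)
43^4 ≡ 12 (mod 253)
43^5 ≡ 10 (mod 253)
43^10 ≡ 100 (mod 253)
43^11 ≡ 252 (mod 253)
43^20 ≡ 133 (mod 253)
43^22 ≡ 1 (mod 253) ✓
The smallest such exponent is 22, so the order of 43 is 22.

22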